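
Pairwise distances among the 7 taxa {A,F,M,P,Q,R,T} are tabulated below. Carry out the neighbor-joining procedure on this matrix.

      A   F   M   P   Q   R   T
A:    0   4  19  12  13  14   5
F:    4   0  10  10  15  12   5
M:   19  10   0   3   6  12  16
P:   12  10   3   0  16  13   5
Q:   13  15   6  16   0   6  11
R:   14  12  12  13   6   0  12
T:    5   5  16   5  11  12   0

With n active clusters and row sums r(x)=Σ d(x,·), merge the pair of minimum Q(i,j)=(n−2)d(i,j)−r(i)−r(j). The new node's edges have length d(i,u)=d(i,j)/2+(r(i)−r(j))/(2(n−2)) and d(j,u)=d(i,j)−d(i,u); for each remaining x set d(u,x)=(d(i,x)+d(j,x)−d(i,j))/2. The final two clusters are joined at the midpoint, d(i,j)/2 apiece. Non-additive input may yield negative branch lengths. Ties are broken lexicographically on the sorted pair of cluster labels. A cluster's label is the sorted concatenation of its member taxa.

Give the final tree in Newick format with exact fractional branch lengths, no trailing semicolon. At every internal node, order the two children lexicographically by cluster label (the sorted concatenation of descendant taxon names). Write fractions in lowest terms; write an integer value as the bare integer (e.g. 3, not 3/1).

1. join M+P (d=3, Q=-110) ⇒ MP; edges |M|=11/5, |P|=4/5
  updated: d(A,MP)=14, d(F,MP)=17/2, d(MP,Q)=19/2, d(MP,R)=11, d(MP,T)=9
2. join Q+R (d=6, Q=-171/2) ⇒ QR; edges |Q|=47/16, |R|=49/16
  updated: d(A,QR)=21/2, d(F,QR)=21/2, d(MP,QR)=29/4, d(QR,T)=17/2
3. join MP+QR (d=29/4, Q=-215/4) ⇒ MPQR; edges |MP|=95/24, |QR|=79/24
  updated: d(A,MPQR)=69/8, d(F,MPQR)=47/8, d(MPQR,T)=41/8
4. join A+F (d=4, Q=-49/2) ⇒ AF; edges |A|=43/16, |F|=21/16
  updated: d(AF,MPQR)=21/4, d(AF,T)=3
5. join AF+MPQR (d=21/4, Q=-107/8) ⇒ AFMPQR; edges |AF|=25/16, |MPQR|=59/16
  updated: d(AFMPQR,T)=23/16
6. join AFMPQR+T (d=23/16) ⇒ AFMPQRT; edges |AFMPQR|=23/32, |T|=23/32
final tree: (((A:43/16,F:21/16):25/16,((M:11/5,P:4/5):95/24,(Q:47/16,R:49/16):79/24):59/16):23/32,T:23/32)
total length: 431/16

(((A:43/16,F:21/16):25/16,((M:11/5,P:4/5):95/24,(Q:47/16,R:49/16):79/24):59/16):23/32,T:23/32)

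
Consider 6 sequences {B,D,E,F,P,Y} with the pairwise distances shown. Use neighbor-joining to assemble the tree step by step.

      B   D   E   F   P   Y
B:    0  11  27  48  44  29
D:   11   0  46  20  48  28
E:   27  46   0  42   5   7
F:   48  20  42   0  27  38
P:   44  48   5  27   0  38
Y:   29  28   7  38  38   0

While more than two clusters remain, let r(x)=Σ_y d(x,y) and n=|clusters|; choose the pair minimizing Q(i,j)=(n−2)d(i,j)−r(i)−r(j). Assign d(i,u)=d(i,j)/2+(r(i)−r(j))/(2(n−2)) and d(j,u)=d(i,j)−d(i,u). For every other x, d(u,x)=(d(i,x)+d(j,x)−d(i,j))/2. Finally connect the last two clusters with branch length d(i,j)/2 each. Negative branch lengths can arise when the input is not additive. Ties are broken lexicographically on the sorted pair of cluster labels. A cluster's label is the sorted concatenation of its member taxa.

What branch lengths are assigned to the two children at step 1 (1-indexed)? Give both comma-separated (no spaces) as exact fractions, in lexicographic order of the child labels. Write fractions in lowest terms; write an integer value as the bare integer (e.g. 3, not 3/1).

-15/8,55/8

iteration 1: select E,P (d=5, Q=-269); attach at lengths (-15/8, 55/8); label the merged cluster EP
  updated: d(B,EP)=33, d(D,EP)=89/2, d(EP,F)=32, d(EP,Y)=20
iteration 2: select B,D (d=11, Q=-383/2); attach at lengths (101/12, 31/12); label the merged cluster BD
  updated: d(BD,EP)=133/4, d(BD,F)=57/2, d(BD,Y)=23
iteration 3: select BD,F (d=57/2, Q=-505/4); attach at lengths (173/16, 283/16); label the merged cluster BDF
  updated: d(BDF,EP)=147/8, d(BDF,Y)=65/4
iteration 4: select BDF,EP (d=147/8, Q=-437/8); attach at lengths (117/16, 177/16); label the merged cluster BDEFP
  updated: d(BDEFP,Y)=143/16
iteration 5: select BDEFP,Y (d=143/16); attach at lengths (143/32, 143/32); label the merged cluster BDEFPY
final tree: ((((B:101/12,D:31/12):173/16,F:283/16):117/16,(E:-15/8,P:55/8):177/16):143/32,Y:143/32)
total length: 1149/16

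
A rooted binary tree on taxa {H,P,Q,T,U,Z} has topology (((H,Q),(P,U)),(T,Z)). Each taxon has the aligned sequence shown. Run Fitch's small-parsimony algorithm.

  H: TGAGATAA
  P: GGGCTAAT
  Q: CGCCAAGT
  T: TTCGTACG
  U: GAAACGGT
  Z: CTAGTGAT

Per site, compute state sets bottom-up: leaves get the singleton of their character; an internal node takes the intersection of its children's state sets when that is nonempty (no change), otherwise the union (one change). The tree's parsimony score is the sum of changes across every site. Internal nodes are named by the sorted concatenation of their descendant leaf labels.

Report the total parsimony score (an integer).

21

site 0, node HQ: H={T} ∪ Q={C} → {C,T} (+1)
site 0, node PU: P={G} ∩ U={G} → {G} (+0)
site 0, node HPQU: HQ={C,T} ∪ PU={G} → {C,G,T} (+1)
site 0, node TZ: T={T} ∪ Z={C} → {C,T} (+1)
site 0, node HPQTUZ: HPQU={C,G,T} ∩ TZ={C,T} → {C,T} (+0)
site 1, node HQ: H={G} ∩ Q={G} → {G} (+0)
site 1, node PU: P={G} ∪ U={A} → {A,G} (+1)
site 1, node HPQU: HQ={G} ∩ PU={A,G} → {G} (+0)
site 1, node TZ: T={T} ∩ Z={T} → {T} (+0)
site 1, node HPQTUZ: HPQU={G} ∪ TZ={T} → {G,T} (+1)
site 2, node HQ: H={A} ∪ Q={C} → {A,C} (+1)
site 2, node PU: P={G} ∪ U={A} → {A,G} (+1)
site 2, node HPQU: HQ={A,C} ∩ PU={A,G} → {A} (+0)
site 2, node TZ: T={C} ∪ Z={A} → {A,C} (+1)
site 2, node HPQTUZ: HPQU={A} ∩ TZ={A,C} → {A} (+0)
site 3, node HQ: H={G} ∪ Q={C} → {C,G} (+1)
site 3, node PU: P={C} ∪ U={A} → {A,C} (+1)
site 3, node HPQU: HQ={C,G} ∩ PU={A,C} → {C} (+0)
site 3, node TZ: T={G} ∩ Z={G} → {G} (+0)
site 3, node HPQTUZ: HPQU={C} ∪ TZ={G} → {C,G} (+1)
site 4, node HQ: H={A} ∩ Q={A} → {A} (+0)
site 4, node PU: P={T} ∪ U={C} → {C,T} (+1)
site 4, node HPQU: HQ={A} ∪ PU={C,T} → {A,C,T} (+1)
site 4, node TZ: T={T} ∩ Z={T} → {T} (+0)
site 4, node HPQTUZ: HPQU={A,C,T} ∩ TZ={T} → {T} (+0)
site 5, node HQ: H={T} ∪ Q={A} → {A,T} (+1)
site 5, node PU: P={A} ∪ U={G} → {A,G} (+1)
site 5, node HPQU: HQ={A,T} ∩ PU={A,G} → {A} (+0)
site 5, node TZ: T={A} ∪ Z={G} → {A,G} (+1)
site 5, node HPQTUZ: HPQU={A} ∩ TZ={A,G} → {A} (+0)
site 6, node HQ: H={A} ∪ Q={G} → {A,G} (+1)
site 6, node PU: P={A} ∪ U={G} → {A,G} (+1)
site 6, node HPQU: HQ={A,G} ∩ PU={A,G} → {A,G} (+0)
site 6, node TZ: T={C} ∪ Z={A} → {A,C} (+1)
site 6, node HPQTUZ: HPQU={A,G} ∩ TZ={A,C} → {A} (+0)
site 7, node HQ: H={A} ∪ Q={T} → {A,T} (+1)
site 7, node PU: P={T} ∩ U={T} → {T} (+0)
site 7, node HPQU: HQ={A,T} ∩ PU={T} → {T} (+0)
site 7, node TZ: T={G} ∪ Z={T} → {G,T} (+1)
site 7, node HPQTUZ: HPQU={T} ∩ TZ={G,T} → {T} (+0)
per-site changes: [3, 2, 3, 3, 2, 3, 3, 2]; total = 21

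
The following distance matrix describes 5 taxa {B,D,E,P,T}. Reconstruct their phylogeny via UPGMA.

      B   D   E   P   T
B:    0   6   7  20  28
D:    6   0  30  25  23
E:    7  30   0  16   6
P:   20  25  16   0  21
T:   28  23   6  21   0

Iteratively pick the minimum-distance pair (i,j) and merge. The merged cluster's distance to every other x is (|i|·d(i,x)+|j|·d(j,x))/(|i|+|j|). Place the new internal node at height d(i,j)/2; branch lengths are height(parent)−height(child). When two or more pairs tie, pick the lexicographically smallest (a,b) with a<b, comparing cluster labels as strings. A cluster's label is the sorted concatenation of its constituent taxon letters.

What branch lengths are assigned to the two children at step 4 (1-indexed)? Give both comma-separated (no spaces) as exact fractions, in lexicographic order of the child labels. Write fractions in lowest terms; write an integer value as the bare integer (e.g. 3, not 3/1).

1. join B+D (d=6) ⇒ BD; edges |B|=3, |D|=3
  updated: d(BD,E)=37/2, d(BD,P)=45/2, d(BD,T)=51/2
2. join E+T (d=6) ⇒ ET; edges |E|=3, |T|=3
  updated: d(BD,ET)=22, d(ET,P)=37/2
3. join ET+P (d=37/2) ⇒ EPT; edges |ET|=25/4, |P|=37/4
  updated: d(BD,EPT)=133/6
4. join BD+EPT (d=133/6) ⇒ BDEPT; edges |BD|=97/12, |EPT|=11/6
final tree: ((B:3,D:3):97/12,((E:3,T:3):25/4,P:37/4):11/6)
total length: 449/12

97/12,11/6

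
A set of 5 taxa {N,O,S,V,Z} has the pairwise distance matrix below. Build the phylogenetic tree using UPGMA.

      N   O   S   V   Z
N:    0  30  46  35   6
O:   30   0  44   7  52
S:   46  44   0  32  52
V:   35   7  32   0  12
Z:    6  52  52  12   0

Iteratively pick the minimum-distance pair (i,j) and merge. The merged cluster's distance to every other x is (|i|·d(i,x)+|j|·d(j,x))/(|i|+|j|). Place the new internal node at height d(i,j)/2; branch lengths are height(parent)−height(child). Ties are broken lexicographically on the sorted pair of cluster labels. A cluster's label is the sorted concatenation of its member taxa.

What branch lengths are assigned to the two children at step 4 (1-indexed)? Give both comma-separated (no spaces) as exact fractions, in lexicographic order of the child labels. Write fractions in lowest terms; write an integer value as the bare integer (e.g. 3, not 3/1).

45/8,87/4

iteration 1: select N,Z (d=6); attach at lengths (3, 3); label the merged cluster NZ
  updated: d(NZ,O)=41, d(NZ,S)=49, d(NZ,V)=47/2
iteration 2: select O,V (d=7); attach at lengths (7/2, 7/2); label the merged cluster OV
  updated: d(NZ,OV)=129/4, d(OV,S)=38
iteration 3: select NZ,OV (d=129/4); attach at lengths (105/8, 101/8); label the merged cluster NOVZ
  updated: d(NOVZ,S)=87/2
iteration 4: select NOVZ,S (d=87/2); attach at lengths (45/8, 87/4); label the merged cluster NOSVZ
final tree: (((N:3,Z:3):105/8,(O:7/2,V:7/2):101/8):45/8,S:87/4)
total length: 529/8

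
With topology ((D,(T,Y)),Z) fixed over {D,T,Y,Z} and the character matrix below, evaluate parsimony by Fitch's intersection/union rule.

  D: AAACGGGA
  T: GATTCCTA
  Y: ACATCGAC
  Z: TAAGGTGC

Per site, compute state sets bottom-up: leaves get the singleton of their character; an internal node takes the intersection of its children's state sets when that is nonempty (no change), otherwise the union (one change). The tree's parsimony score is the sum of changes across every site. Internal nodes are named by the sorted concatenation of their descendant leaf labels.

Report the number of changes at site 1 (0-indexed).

TY@0: {G} ∪ {A} = {A,G} (union, +1)
DTY@0: {A} ∩ {A,G} = {A} (intersection, +0)
DTYZ@0: {A} ∪ {T} = {A,T} (union, +1)
TY@1: {A} ∪ {C} = {A,C} (union, +1)
DTY@1: {A} ∩ {A,C} = {A} (intersection, +0)
DTYZ@1: {A} ∩ {A} = {A} (intersection, +0)
TY@2: {T} ∪ {A} = {A,T} (union, +1)
DTY@2: {A} ∩ {A,T} = {A} (intersection, +0)
DTYZ@2: {A} ∩ {A} = {A} (intersection, +0)
TY@3: {T} ∩ {T} = {T} (intersection, +0)
DTY@3: {C} ∪ {T} = {C,T} (union, +1)
DTYZ@3: {C,T} ∪ {G} = {C,G,T} (union, +1)
TY@4: {C} ∩ {C} = {C} (intersection, +0)
DTY@4: {G} ∪ {C} = {C,G} (union, +1)
DTYZ@4: {C,G} ∩ {G} = {G} (intersection, +0)
TY@5: {C} ∪ {G} = {C,G} (union, +1)
DTY@5: {G} ∩ {C,G} = {G} (intersection, +0)
DTYZ@5: {G} ∪ {T} = {G,T} (union, +1)
TY@6: {T} ∪ {A} = {A,T} (union, +1)
DTY@6: {G} ∪ {A,T} = {A,G,T} (union, +1)
DTYZ@6: {A,G,T} ∩ {G} = {G} (intersection, +0)
TY@7: {A} ∪ {C} = {A,C} (union, +1)
DTY@7: {A} ∩ {A,C} = {A} (intersection, +0)
DTYZ@7: {A} ∪ {C} = {A,C} (union, +1)
per-site changes: [2, 1, 1, 2, 1, 2, 2, 2]; total = 13

1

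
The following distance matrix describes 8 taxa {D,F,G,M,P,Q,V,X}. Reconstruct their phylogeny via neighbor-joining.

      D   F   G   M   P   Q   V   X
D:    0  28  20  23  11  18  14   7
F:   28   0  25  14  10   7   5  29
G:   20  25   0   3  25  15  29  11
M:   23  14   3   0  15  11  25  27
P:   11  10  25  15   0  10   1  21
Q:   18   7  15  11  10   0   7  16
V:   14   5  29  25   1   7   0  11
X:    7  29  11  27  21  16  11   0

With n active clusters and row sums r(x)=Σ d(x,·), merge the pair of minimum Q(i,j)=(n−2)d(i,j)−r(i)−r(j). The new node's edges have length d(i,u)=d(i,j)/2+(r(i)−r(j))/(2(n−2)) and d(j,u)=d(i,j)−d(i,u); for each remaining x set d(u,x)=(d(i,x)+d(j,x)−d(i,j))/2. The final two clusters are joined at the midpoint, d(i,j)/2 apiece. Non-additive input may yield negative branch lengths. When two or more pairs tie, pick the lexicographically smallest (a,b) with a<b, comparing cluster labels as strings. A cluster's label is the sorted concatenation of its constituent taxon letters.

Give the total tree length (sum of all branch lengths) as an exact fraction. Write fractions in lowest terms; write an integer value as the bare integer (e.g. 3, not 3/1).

1327/32

iteration 1: select G,M (d=3, Q=-228); attach at lengths (7/3, 2/3); label the merged cluster GM
  updated: d(D,GM)=20, d(F,GM)=18, d(GM,P)=37/2, d(GM,Q)=23/2, d(GM,V)=51/2, d(GM,X)=35/2
iteration 2: select D,X (d=7, Q=-329/2); attach at lengths (63/20, 77/20); label the merged cluster DX
  updated: d(DX,F)=25, d(DX,GM)=61/4, d(DX,P)=25/2, d(DX,Q)=27/2, d(DX,V)=9
iteration 3: select DX,GM (d=61/4, Q=-103); attach at lengths (95/16, 149/16); label the merged cluster DGMX
  updated: d(DGMX,F)=111/8, d(DGMX,P)=63/8, d(DGMX,Q)=39/8, d(DGMX,V)=77/8
iteration 4: select DGMX,Q (d=39/8, Q=-101/2); attach at lengths (11/3, 29/24); label the merged cluster DGMQX
  updated: d(DGMQX,F)=8, d(DGMQX,P)=13/2, d(DGMQX,V)=47/8
iteration 5: select DGMQX,F (d=8, Q=-219/8); attach at lengths (107/32, 149/32); label the merged cluster DFGMQX
  updated: d(DFGMQX,P)=17/4, d(DFGMQX,V)=23/16
iteration 6: select DFGMQX,P (d=17/4, Q=-107/16); attach at lengths (75/32, 61/32); label the merged cluster DFGMPQX
  updated: d(DFGMPQX,V)=-29/32
iteration 7: select DFGMPQX,V (d=-29/32); attach at lengths (-29/64, -29/64); label the merged cluster DFGMPQVX
final tree: ((((((D:63/20,X:77/20):95/16,(G:7/3,M:2/3):149/16):11/3,Q:29/24):107/32,F:149/32):75/32,P:61/32):-29/64,V:-29/64)
total length: 1327/32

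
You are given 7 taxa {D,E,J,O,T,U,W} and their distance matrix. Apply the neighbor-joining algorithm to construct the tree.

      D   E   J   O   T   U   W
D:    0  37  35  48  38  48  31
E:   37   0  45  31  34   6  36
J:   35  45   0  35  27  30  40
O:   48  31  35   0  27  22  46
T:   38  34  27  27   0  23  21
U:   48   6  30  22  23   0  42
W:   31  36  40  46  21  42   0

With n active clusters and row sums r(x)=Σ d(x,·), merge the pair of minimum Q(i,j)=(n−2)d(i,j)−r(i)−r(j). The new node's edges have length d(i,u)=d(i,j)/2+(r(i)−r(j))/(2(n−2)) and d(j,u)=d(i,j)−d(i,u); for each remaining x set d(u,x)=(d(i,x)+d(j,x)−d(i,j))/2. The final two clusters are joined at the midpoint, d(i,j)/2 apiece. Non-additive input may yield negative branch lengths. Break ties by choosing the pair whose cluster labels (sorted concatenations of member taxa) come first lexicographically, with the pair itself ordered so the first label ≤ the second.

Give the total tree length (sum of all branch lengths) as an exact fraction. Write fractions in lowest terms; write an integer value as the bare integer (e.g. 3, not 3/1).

3153/32

iteration 1: select E,U (d=6, Q=-330); attach at lengths (24/5, 6/5); label the merged cluster EU
  updated: d(D,EU)=79/2, d(EU,J)=69/2, d(EU,O)=47/2, d(EU,T)=51/2, d(EU,W)=36
iteration 2: select EU,O (d=47/2, Q=-489/2); attach at lengths (147/16, 229/16); label the merged cluster EOU
  updated: d(D,EOU)=32, d(EOU,J)=23, d(EOU,T)=29/2, d(EOU,W)=117/4
iteration 3: select D,W (d=31, Q=-657/4); attach at lengths (431/24, 313/24); label the merged cluster DW
  updated: d(DW,EOU)=121/8, d(DW,J)=22, d(DW,T)=14
iteration 4: select DW,J (d=22, Q=-633/8); attach at lengths (185/32, 519/32); label the merged cluster DJW
  updated: d(DJW,EOU)=129/16, d(DJW,T)=19/2
iteration 5: select DJW,EOU (d=129/16, Q=-513/16); attach at lengths (49/32, 209/32); label the merged cluster DEJOUW
  updated: d(DEJOUW,T)=255/32
iteration 6: select DEJOUW,T (d=255/32); attach at lengths (255/64, 255/64); label the merged cluster DEJOTUW
final tree: ((((D:431/24,W:313/24):185/32,J:519/32):49/32,((E:24/5,U:6/5):147/16,O:229/16):209/32):255/64,T:255/64)
total length: 3153/32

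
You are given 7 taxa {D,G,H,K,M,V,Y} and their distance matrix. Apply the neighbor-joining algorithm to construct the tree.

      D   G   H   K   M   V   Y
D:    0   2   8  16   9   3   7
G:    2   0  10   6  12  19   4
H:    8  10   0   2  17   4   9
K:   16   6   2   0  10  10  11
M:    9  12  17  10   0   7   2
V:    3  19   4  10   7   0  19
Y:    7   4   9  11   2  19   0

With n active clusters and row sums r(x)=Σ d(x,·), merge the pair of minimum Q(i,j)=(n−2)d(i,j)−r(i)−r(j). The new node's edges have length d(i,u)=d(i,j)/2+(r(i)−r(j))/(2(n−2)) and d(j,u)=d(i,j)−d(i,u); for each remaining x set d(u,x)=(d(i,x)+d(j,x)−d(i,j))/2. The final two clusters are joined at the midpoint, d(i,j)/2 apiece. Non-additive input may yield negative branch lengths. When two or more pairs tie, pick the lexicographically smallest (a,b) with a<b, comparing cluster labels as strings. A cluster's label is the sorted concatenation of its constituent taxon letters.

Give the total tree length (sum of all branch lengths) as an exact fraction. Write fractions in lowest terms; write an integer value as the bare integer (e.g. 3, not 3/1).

1. join M+Y (d=2, Q=-99) ⇒ MY; edges |M|=3/2, |Y|=1/2
  updated: d(D,MY)=7, d(G,MY)=7, d(H,MY)=12, d(K,MY)=19/2, d(MY,V)=12
2. join D+G (d=2, Q=-72) ⇒ DG; edges |D|=0, |G|=2
  updated: d(DG,H)=8, d(DG,K)=10, d(DG,MY)=6, d(DG,V)=10
3. join DG+MY (d=6, Q=-111/2) ⇒ DGMY; edges |DG|=25/12, |MY|=47/12
  updated: d(DGMY,H)=7, d(DGMY,K)=27/4, d(DGMY,V)=8
4. join DGMY+V (d=8, Q=-111/4) ⇒ DGMVY; edges |DGMY|=63/16, |V|=65/16
  updated: d(DGMVY,H)=3/2, d(DGMVY,K)=35/8
5. join DGMVY+H (d=3/2, Q=-63/8) ⇒ DGHMVY; edges |DGMVY|=31/16, |H|=-7/16
  updated: d(DGHMVY,K)=39/16
6. join DGHMVY+K (d=39/16) ⇒ DGHKMVY; edges |DGHMVY|=39/32, |K|=39/32
final tree: (((((D:0,G:2):25/12,(M:3/2,Y:1/2):47/12):63/16,V:65/16):31/16,H:-7/16):39/32,K:39/32)
total length: 351/16

351/16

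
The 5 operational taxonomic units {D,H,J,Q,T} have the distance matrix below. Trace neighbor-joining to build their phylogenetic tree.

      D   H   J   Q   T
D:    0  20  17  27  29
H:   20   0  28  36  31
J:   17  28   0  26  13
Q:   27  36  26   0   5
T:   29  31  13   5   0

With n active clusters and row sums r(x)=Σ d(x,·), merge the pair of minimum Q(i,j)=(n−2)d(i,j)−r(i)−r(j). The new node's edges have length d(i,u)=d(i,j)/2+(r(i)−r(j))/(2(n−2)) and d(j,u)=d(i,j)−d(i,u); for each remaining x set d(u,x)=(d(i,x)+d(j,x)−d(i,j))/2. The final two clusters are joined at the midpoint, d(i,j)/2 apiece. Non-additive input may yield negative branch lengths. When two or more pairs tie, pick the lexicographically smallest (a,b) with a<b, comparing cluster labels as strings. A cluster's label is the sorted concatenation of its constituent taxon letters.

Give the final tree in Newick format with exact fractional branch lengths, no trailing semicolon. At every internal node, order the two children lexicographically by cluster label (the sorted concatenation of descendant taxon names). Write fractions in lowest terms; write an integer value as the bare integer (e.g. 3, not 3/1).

(((D:47/8,H:113/8):55/8,J:45/8):91/16,(Q:31/6,T:-1/6):91/16)

step 1: merge (Q,T) at d=5, Q=-157; branch lengths Q→31/6, T→-1/6; new cluster QT
  updated: d(D,QT)=51/2, d(H,QT)=31, d(J,QT)=17
step 2: merge (D,H) at d=20, Q=-203/2; branch lengths D→47/8, H→113/8; new cluster DH
  updated: d(DH,J)=25/2, d(DH,QT)=73/4
step 3: merge (DH,J) at d=25/2, Q=-191/4; branch lengths DH→55/8, J→45/8; new cluster DHJ
  updated: d(DHJ,QT)=91/8
step 4: merge (DHJ,QT) at d=91/8; branch lengths DHJ→91/16, QT→91/16; new cluster DHJQT
final tree: (((D:47/8,H:113/8):55/8,J:45/8):91/16,(Q:31/6,T:-1/6):91/16)
total length: 391/8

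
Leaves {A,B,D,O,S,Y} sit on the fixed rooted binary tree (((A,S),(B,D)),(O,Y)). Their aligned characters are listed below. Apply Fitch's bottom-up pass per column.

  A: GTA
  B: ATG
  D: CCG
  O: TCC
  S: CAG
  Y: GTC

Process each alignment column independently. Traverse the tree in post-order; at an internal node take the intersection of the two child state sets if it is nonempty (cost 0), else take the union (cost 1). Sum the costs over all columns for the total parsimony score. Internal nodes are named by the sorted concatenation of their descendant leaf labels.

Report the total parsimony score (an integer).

9

[col 0] AS: children A:{G}, S:{C} ∪→ {C,G}; cost 1
[col 0] BD: children B:{A}, D:{C} ∪→ {A,C}; cost 1
[col 0] ABDS: children AS:{C,G}, BD:{A,C} ∩→ {C}; cost 0
[col 0] OY: children O:{T}, Y:{G} ∪→ {G,T}; cost 1
[col 0] ABDOSY: children ABDS:{C}, OY:{G,T} ∪→ {C,G,T}; cost 1
[col 1] AS: children A:{T}, S:{A} ∪→ {A,T}; cost 1
[col 1] BD: children B:{T}, D:{C} ∪→ {C,T}; cost 1
[col 1] ABDS: children AS:{A,T}, BD:{C,T} ∩→ {T}; cost 0
[col 1] OY: children O:{C}, Y:{T} ∪→ {C,T}; cost 1
[col 1] ABDOSY: children ABDS:{T}, OY:{C,T} ∩→ {T}; cost 0
[col 2] AS: children A:{A}, S:{G} ∪→ {A,G}; cost 1
[col 2] BD: children B:{G}, D:{G} ∩→ {G}; cost 0
[col 2] ABDS: children AS:{A,G}, BD:{G} ∩→ {G}; cost 0
[col 2] OY: children O:{C}, Y:{C} ∩→ {C}; cost 0
[col 2] ABDOSY: children ABDS:{G}, OY:{C} ∪→ {C,G}; cost 1
per-site changes: [4, 3, 2]; total = 9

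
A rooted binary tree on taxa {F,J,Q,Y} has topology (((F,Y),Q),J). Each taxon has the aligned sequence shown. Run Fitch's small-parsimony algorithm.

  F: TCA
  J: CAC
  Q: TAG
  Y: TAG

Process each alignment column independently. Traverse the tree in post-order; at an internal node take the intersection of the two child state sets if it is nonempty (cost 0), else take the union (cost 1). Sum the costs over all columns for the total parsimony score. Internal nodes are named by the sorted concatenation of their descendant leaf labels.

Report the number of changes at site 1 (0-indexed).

[col 0] FY: children F:{T}, Y:{T} ∩→ {T}; cost 0
[col 0] FQY: children FY:{T}, Q:{T} ∩→ {T}; cost 0
[col 0] FJQY: children FQY:{T}, J:{C} ∪→ {C,T}; cost 1
[col 1] FY: children F:{C}, Y:{A} ∪→ {A,C}; cost 1
[col 1] FQY: children FY:{A,C}, Q:{A} ∩→ {A}; cost 0
[col 1] FJQY: children FQY:{A}, J:{A} ∩→ {A}; cost 0
[col 2] FY: children F:{A}, Y:{G} ∪→ {A,G}; cost 1
[col 2] FQY: children FY:{A,G}, Q:{G} ∩→ {G}; cost 0
[col 2] FJQY: children FQY:{G}, J:{C} ∪→ {C,G}; cost 1
per-site changes: [1, 1, 2]; total = 4

1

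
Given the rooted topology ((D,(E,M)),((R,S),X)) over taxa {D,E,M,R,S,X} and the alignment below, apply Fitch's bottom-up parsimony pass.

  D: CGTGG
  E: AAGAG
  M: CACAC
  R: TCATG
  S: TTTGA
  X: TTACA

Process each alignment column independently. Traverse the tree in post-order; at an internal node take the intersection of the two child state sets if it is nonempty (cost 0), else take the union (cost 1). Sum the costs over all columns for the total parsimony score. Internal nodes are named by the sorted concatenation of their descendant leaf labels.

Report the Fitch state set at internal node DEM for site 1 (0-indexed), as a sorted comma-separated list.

A,G

[col 0] EM: children E:{A}, M:{C} ∪→ {A,C}; cost 1
[col 0] DEM: children D:{C}, EM:{A,C} ∩→ {C}; cost 0
[col 0] RS: children R:{T}, S:{T} ∩→ {T}; cost 0
[col 0] RSX: children RS:{T}, X:{T} ∩→ {T}; cost 0
[col 0] DEMRSX: children DEM:{C}, RSX:{T} ∪→ {C,T}; cost 1
[col 1] EM: children E:{A}, M:{A} ∩→ {A}; cost 0
[col 1] DEM: children D:{G}, EM:{A} ∪→ {A,G}; cost 1
[col 1] RS: children R:{C}, S:{T} ∪→ {C,T}; cost 1
[col 1] RSX: children RS:{C,T}, X:{T} ∩→ {T}; cost 0
[col 1] DEMRSX: children DEM:{A,G}, RSX:{T} ∪→ {A,G,T}; cost 1
[col 2] EM: children E:{G}, M:{C} ∪→ {C,G}; cost 1
[col 2] DEM: children D:{T}, EM:{C,G} ∪→ {C,G,T}; cost 1
[col 2] RS: children R:{A}, S:{T} ∪→ {A,T}; cost 1
[col 2] RSX: children RS:{A,T}, X:{A} ∩→ {A}; cost 0
[col 2] DEMRSX: children DEM:{C,G,T}, RSX:{A} ∪→ {A,C,G,T}; cost 1
[col 3] EM: children E:{A}, M:{A} ∩→ {A}; cost 0
[col 3] DEM: children D:{G}, EM:{A} ∪→ {A,G}; cost 1
[col 3] RS: children R:{T}, S:{G} ∪→ {G,T}; cost 1
[col 3] RSX: children RS:{G,T}, X:{C} ∪→ {C,G,T}; cost 1
[col 3] DEMRSX: children DEM:{A,G}, RSX:{C,G,T} ∩→ {G}; cost 0
[col 4] EM: children E:{G}, M:{C} ∪→ {C,G}; cost 1
[col 4] DEM: children D:{G}, EM:{C,G} ∩→ {G}; cost 0
[col 4] RS: children R:{G}, S:{A} ∪→ {A,G}; cost 1
[col 4] RSX: children RS:{A,G}, X:{A} ∩→ {A}; cost 0
[col 4] DEMRSX: children DEM:{G}, RSX:{A} ∪→ {A,G}; cost 1
per-site changes: [2, 3, 4, 3, 3]; total = 15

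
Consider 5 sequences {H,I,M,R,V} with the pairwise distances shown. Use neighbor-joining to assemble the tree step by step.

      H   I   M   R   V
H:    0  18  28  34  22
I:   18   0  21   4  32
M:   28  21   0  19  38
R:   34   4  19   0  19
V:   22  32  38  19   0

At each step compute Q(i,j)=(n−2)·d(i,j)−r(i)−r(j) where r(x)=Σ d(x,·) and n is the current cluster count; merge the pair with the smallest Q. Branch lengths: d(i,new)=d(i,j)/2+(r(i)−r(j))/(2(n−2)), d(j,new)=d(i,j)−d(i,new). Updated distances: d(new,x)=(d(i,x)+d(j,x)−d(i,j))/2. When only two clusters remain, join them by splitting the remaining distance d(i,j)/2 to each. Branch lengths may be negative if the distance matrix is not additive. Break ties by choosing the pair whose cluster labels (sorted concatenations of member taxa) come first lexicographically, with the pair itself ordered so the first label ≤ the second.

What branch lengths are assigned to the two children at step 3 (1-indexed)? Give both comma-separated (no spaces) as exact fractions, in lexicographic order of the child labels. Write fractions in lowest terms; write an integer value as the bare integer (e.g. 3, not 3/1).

35/8,17/8

1. join H+V (d=22, Q=-147) ⇒ HV; edges |H|=19/2, |V|=25/2
  updated: d(HV,I)=14, d(HV,M)=22, d(HV,R)=31/2
2. join HV+M (d=22, Q=-139/2) ⇒ HMV; edges |HV|=67/8, |M|=109/8
  updated: d(HMV,I)=13/2, d(HMV,R)=25/4
3. join HMV+I (d=13/2, Q=-67/4) ⇒ HIMV; edges |HMV|=35/8, |I|=17/8
  updated: d(HIMV,R)=15/8
4. join HIMV+R (d=15/8) ⇒ HIMRV; edges |HIMV|=15/16, |R|=15/16
final tree: ((((H:19/2,V:25/2):67/8,M:109/8):35/8,I:17/8):15/16,R:15/16)
total length: 419/8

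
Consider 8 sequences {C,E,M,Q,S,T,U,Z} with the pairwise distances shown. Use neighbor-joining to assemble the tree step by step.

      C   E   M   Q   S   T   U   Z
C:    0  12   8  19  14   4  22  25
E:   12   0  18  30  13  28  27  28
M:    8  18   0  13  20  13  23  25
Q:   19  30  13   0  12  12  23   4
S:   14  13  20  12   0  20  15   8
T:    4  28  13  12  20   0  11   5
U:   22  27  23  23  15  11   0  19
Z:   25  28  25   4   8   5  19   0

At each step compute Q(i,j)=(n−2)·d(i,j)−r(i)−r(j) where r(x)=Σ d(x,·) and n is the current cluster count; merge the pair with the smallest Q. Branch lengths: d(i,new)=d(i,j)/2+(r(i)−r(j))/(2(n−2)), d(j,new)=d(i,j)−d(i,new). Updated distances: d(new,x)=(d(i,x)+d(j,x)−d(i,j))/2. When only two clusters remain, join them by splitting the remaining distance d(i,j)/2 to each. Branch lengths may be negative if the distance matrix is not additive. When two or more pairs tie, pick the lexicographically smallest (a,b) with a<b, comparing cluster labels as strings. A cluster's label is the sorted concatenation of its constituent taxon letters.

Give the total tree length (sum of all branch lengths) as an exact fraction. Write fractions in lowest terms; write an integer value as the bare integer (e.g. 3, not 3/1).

iteration 1: select Q,Z (d=4, Q=-203); attach at lengths (23/12, 25/12); label the merged cluster QZ
  updated: d(C,QZ)=20, d(E,QZ)=27, d(M,QZ)=17, d(QZ,S)=8, d(QZ,T)=13/2, d(QZ,U)=19
iteration 2: select E,S (d=13, Q=-150); attach at lengths (10, 3); label the merged cluster ES
  updated: d(C,ES)=13/2, d(ES,M)=25/2, d(ES,QZ)=11, d(ES,T)=35/2, d(ES,U)=29/2
iteration 3: select C,M (d=8, Q=-102); attach at lengths (19/8, 45/8); label the merged cluster CM
  updated: d(CM,ES)=11/2, d(CM,QZ)=29/2, d(CM,T)=9/2, d(CM,U)=37/2
iteration 4: select CM,ES (d=11/2, Q=-75); attach at lengths (11/6, 11/3); label the merged cluster CEMS
  updated: d(CEMS,QZ)=10, d(CEMS,T)=33/4, d(CEMS,U)=55/4
iteration 5: select CEMS,U (d=55/4, Q=-193/4); attach at lengths (63/16, 157/16); label the merged cluster CEMSU
  updated: d(CEMSU,QZ)=61/8, d(CEMSU,T)=11/4
iteration 6: select CEMSU,QZ (d=61/8, Q=-135/8); attach at lengths (31/16, 91/16); label the merged cluster CEMQSUZ
  updated: d(CEMQSUZ,T)=13/16
iteration 7: select CEMQSUZ,T (d=13/16); attach at lengths (13/32, 13/32); label the merged cluster CEMQSTUZ
final tree: (((((C:19/8,M:45/8):11/6,(E:10,S:3):11/3):63/16,U:157/16):31/16,(Q:23/12,Z:25/12):91/16):13/32,T:13/32)
total length: 843/16

843/16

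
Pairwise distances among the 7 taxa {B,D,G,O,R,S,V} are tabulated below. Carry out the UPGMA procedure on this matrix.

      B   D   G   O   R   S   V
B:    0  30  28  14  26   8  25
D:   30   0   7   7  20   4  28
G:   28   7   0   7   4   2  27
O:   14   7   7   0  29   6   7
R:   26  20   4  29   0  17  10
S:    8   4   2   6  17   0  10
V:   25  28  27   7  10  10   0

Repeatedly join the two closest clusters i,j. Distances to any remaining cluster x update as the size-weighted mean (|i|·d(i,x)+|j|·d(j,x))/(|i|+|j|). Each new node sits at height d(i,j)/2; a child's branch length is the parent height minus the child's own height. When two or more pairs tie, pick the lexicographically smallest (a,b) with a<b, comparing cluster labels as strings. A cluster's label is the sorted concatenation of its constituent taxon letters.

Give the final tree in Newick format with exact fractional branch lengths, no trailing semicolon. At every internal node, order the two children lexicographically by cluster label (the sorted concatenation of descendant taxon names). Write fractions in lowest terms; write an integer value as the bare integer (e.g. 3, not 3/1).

step 1: merge (G,S) at d=2; branch lengths G→1, S→1; new cluster GS
  updated: d(B,GS)=18, d(D,GS)=11/2, d(GS,O)=13/2, d(GS,R)=21/2, d(GS,V)=37/2
step 2: merge (D,GS) at d=11/2; branch lengths D→11/4, GS→7/4; new cluster DGS
  updated: d(B,DGS)=22, d(DGS,O)=20/3, d(DGS,R)=41/3, d(DGS,V)=65/3
step 3: merge (DGS,O) at d=20/3; branch lengths DGS→7/12, O→10/3; new cluster DGOS
  updated: d(B,DGOS)=20, d(DGOS,R)=35/2, d(DGOS,V)=18
step 4: merge (R,V) at d=10; branch lengths R→5, V→5; new cluster RV
  updated: d(B,RV)=51/2, d(DGOS,RV)=71/4
step 5: merge (DGOS,RV) at d=71/4; branch lengths DGOS→133/24, RV→31/8; new cluster DGORSV
  updated: d(B,DGORSV)=131/6
step 6: merge (B,DGORSV) at d=131/6; branch lengths B→131/12, DGORSV→49/24; new cluster BDGORSV
final tree: (B:131/12,(((D:11/4,(G:1,S:1):7/4):7/12,O:10/3):133/24,(R:5,V:5):31/8):49/24)
total length: 1027/24

(B:131/12,(((D:11/4,(G:1,S:1):7/4):7/12,O:10/3):133/24,(R:5,V:5):31/8):49/24)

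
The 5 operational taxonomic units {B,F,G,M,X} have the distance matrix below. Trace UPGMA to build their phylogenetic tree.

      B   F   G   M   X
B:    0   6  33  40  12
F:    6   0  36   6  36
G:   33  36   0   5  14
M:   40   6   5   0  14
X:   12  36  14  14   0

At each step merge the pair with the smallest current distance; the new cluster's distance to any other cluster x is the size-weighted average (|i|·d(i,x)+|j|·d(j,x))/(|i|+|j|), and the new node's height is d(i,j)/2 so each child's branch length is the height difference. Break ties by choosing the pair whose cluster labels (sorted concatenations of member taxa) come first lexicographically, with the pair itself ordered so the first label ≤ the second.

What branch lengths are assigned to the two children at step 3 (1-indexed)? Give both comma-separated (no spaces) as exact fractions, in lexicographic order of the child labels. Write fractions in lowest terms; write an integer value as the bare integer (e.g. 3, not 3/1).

9/2,7

iteration 1: select G,M (d=5); attach at lengths (5/2, 5/2); label the merged cluster GM
  updated: d(B,GM)=73/2, d(F,GM)=21, d(GM,X)=14
iteration 2: select B,F (d=6); attach at lengths (3, 3); label the merged cluster BF
  updated: d(BF,GM)=115/4, d(BF,X)=24
iteration 3: select GM,X (d=14); attach at lengths (9/2, 7); label the merged cluster GMX
  updated: d(BF,GMX)=163/6
iteration 4: select BF,GMX (d=163/6); attach at lengths (127/12, 79/12); label the merged cluster BFGMX
final tree: ((B:3,F:3):127/12,((G:5/2,M:5/2):9/2,X:7):79/12)
total length: 119/3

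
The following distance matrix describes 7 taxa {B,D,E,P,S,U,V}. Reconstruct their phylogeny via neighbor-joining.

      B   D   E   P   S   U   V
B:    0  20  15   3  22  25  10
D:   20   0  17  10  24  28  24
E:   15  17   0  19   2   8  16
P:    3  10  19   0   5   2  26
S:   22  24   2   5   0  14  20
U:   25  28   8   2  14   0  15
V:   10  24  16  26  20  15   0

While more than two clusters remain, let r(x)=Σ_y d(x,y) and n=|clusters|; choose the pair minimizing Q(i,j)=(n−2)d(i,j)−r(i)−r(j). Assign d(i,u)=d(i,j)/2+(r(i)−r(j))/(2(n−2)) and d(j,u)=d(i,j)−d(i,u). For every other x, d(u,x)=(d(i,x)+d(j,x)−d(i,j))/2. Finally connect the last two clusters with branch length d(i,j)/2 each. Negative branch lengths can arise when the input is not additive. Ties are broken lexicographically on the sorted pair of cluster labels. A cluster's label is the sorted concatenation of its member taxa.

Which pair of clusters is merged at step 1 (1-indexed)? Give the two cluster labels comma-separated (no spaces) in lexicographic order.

step 1: merge (B,V) at d=10, Q=-156; branch lengths B→17/5, V→33/5; new cluster BV
  updated: d(BV,D)=17, d(BV,E)=21/2, d(BV,P)=19/2, d(BV,S)=16, d(BV,U)=15
step 2: merge (E,S) at d=2, Q=-219/2; branch lengths E→7/16, S→25/16; new cluster ES
  updated: d(BV,ES)=49/4, d(D,ES)=39/2, d(ES,P)=11, d(ES,U)=10
step 3: merge (P,U) at d=2, Q=-163/2; branch lengths P→-11/4, U→19/4; new cluster PU
  updated: d(BV,PU)=45/4, d(D,PU)=18, d(ES,PU)=19/2
step 4: merge (BV,D) at d=17, Q=-61; branch lengths BV→5, D→12; new cluster BDV
  updated: d(BDV,ES)=59/8, d(BDV,PU)=49/8
step 5: merge (BDV,ES) at d=59/8, Q=-23; branch lengths BDV→2, ES→43/8; new cluster BDESV
  updated: d(BDESV,PU)=33/8
step 6: merge (BDESV,PU) at d=33/8; branch lengths BDESV→33/16, PU→33/16; new cluster BDEPSUV
final tree: ((((B:17/5,V:33/5):5,D:12):2,(E:7/16,S:25/16):43/8):33/16,(P:-11/4,U:19/4):33/16)
total length: 85/2

B,V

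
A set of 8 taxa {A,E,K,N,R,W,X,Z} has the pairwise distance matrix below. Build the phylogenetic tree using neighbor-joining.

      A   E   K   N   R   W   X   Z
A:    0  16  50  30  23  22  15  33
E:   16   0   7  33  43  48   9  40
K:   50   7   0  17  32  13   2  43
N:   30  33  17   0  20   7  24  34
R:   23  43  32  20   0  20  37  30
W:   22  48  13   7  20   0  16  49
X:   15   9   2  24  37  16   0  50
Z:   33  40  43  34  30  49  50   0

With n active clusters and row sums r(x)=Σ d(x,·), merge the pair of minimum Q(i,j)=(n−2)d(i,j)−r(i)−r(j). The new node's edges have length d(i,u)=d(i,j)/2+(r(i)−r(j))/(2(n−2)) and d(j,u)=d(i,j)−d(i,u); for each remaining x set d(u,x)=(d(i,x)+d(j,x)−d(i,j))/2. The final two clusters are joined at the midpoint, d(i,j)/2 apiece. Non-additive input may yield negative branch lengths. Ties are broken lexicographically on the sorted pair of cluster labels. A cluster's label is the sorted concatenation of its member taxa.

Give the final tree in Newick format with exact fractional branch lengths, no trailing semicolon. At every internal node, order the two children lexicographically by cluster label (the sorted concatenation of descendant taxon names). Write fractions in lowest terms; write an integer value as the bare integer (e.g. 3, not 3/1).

1. join E+K (d=7, Q=-318) ⇒ EK; edges |E|=37/6, |K|=5/6
  updated: d(A,EK)=59/2, d(EK,N)=43/2, d(EK,R)=34, d(EK,W)=27, d(EK,X)=2, d(EK,Z)=38
2. join EK+X (d=2, Q=-286) ⇒ EKX; edges |EK|=9/5, |X|=1/5
  updated: d(A,EKX)=85/4, d(EKX,N)=87/4, d(EKX,R)=69/2, d(EKX,W)=41/2, d(EKX,Z)=43
3. join N+W (d=7, Q=-813/4) ⇒ NW; edges |N|=89/32, |W|=135/32
  updated: d(A,NW)=45/2, d(EKX,NW)=141/8, d(NW,R)=33/2, d(NW,Z)=38
4. join EKX+NW (d=141/8, Q=-1265/8) ⇒ EKNWX; edges |EKX|=199/16, |NW|=83/16
  updated: d(A,EKNWX)=209/16, d(EKNWX,R)=267/16, d(EKNWX,Z)=507/16
5. join A+EKNWX (d=209/16, Q=-835/8) ⇒ AEKNWX; edges |A|=135/16, |EKNWX|=37/8
  updated: d(AEKNWX,R)=213/16, d(AEKNWX,Z)=413/16
6. join AEKNWX+R (d=213/16, Q=-553/8) ⇒ AEKNRWX; edges |AEKNWX|=73/16, |R|=35/4
  updated: d(AEKNRWX,Z)=85/4
7. join AEKNRWX+Z (d=85/4) ⇒ AEKNRWXZ; edges |AEKNRWX|=85/8, |Z|=85/8
final tree: (((A:135/16,(((E:37/6,K:5/6):9/5,X:1/5):199/16,(N:89/32,W:135/32):83/16):37/8):73/16,R:35/4):85/8,Z:85/8)
total length: 325/4

(((A:135/16,(((E:37/6,K:5/6):9/5,X:1/5):199/16,(N:89/32,W:135/32):83/16):37/8):73/16,R:35/4):85/8,Z:85/8)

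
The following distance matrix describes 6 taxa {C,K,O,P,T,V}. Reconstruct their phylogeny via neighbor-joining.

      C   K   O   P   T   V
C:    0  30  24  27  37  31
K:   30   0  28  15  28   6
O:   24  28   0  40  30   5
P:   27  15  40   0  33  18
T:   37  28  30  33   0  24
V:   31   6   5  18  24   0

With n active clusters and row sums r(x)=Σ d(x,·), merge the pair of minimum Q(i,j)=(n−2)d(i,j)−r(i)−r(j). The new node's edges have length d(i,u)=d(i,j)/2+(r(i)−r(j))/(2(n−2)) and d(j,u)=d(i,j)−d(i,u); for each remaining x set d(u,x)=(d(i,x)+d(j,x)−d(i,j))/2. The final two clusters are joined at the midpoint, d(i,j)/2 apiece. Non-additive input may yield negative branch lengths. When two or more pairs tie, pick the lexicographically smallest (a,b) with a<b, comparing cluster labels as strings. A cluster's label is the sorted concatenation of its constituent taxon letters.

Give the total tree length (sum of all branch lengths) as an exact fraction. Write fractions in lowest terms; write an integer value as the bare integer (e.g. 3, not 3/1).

269/4

iteration 1: select O,V (d=5, Q=-191); attach at lengths (63/8, -23/8); label the merged cluster OV
  updated: d(C,OV)=25, d(K,OV)=29/2, d(OV,P)=53/2, d(OV,T)=49/2
iteration 2: select K,P (d=15, Q=-144); attach at lengths (31/6, 59/6); label the merged cluster KP
  updated: d(C,KP)=21, d(KP,OV)=13, d(KP,T)=23
iteration 3: select C,KP (d=21, Q=-98); attach at lengths (17, 4); label the merged cluster CKP
  updated: d(CKP,OV)=17/2, d(CKP,T)=39/2
iteration 4: select CKP,OV (d=17/2, Q=-105/2); attach at lengths (7/4, 27/4); label the merged cluster CKOPV
  updated: d(CKOPV,T)=71/4
iteration 5: select CKOPV,T (d=71/4); attach at lengths (71/8, 71/8); label the merged cluster CKOPTV
final tree: (((C:17,(K:31/6,P:59/6):4):7/4,(O:63/8,V:-23/8):27/4):71/8,T:71/8)
total length: 269/4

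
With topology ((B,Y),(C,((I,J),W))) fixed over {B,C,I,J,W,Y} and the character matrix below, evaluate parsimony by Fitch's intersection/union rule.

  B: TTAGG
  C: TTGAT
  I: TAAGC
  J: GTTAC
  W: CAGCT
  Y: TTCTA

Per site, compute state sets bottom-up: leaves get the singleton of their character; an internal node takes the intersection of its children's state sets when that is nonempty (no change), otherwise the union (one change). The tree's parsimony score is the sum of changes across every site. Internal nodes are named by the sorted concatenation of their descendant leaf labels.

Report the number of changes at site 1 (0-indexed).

2

site 0, node BY: B={T} ∩ Y={T} → {T} (+0)
site 0, node IJ: I={T} ∪ J={G} → {G,T} (+1)
site 0, node IJW: IJ={G,T} ∪ W={C} → {C,G,T} (+1)
site 0, node CIJW: C={T} ∩ IJW={C,G,T} → {T} (+0)
site 0, node BCIJWY: BY={T} ∩ CIJW={T} → {T} (+0)
site 1, node BY: B={T} ∩ Y={T} → {T} (+0)
site 1, node IJ: I={A} ∪ J={T} → {A,T} (+1)
site 1, node IJW: IJ={A,T} ∩ W={A} → {A} (+0)
site 1, node CIJW: C={T} ∪ IJW={A} → {A,T} (+1)
site 1, node BCIJWY: BY={T} ∩ CIJW={A,T} → {T} (+0)
site 2, node BY: B={A} ∪ Y={C} → {A,C} (+1)
site 2, node IJ: I={A} ∪ J={T} → {A,T} (+1)
site 2, node IJW: IJ={A,T} ∪ W={G} → {A,G,T} (+1)
site 2, node CIJW: C={G} ∩ IJW={A,G,T} → {G} (+0)
site 2, node BCIJWY: BY={A,C} ∪ CIJW={G} → {A,C,G} (+1)
site 3, node BY: B={G} ∪ Y={T} → {G,T} (+1)
site 3, node IJ: I={G} ∪ J={A} → {A,G} (+1)
site 3, node IJW: IJ={A,G} ∪ W={C} → {A,C,G} (+1)
site 3, node CIJW: C={A} ∩ IJW={A,C,G} → {A} (+0)
site 3, node BCIJWY: BY={G,T} ∪ CIJW={A} → {A,G,T} (+1)
site 4, node BY: B={G} ∪ Y={A} → {A,G} (+1)
site 4, node IJ: I={C} ∩ J={C} → {C} (+0)
site 4, node IJW: IJ={C} ∪ W={T} → {C,T} (+1)
site 4, node CIJW: C={T} ∩ IJW={C,T} → {T} (+0)
site 4, node BCIJWY: BY={A,G} ∪ CIJW={T} → {A,G,T} (+1)
per-site changes: [2, 2, 4, 4, 3]; total = 15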